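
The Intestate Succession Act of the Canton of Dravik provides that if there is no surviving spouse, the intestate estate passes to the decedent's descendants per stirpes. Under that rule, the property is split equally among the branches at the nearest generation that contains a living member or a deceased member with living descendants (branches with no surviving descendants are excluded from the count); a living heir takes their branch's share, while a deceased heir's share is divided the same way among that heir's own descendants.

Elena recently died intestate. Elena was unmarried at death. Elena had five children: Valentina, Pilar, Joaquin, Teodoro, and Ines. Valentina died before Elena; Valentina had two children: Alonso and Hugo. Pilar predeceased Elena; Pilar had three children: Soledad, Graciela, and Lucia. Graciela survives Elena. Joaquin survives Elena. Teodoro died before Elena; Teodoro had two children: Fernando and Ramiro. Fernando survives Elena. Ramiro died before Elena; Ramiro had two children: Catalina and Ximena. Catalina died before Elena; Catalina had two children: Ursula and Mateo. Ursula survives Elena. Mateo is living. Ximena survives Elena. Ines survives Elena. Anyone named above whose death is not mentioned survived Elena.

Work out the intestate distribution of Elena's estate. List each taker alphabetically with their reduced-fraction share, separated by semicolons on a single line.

Alonso 1/10; Fernando 1/10; Graciela 1/15; Hugo 1/10; Ines 1/5; Joaquin 1/5; Lucia 1/15; Mateo 1/40; Soledad 1/15; Ursula 1/40; Ximena 1/20

There is no surviving spouse, so the entire estate passes to Elena's descendants per stirpes.
The estate is divided into 5 equal shares of 1/5 among Valentina, Pilar, Joaquin, Teodoro, Ines.
Valentina predeceased; the 1/5 allotted to Valentina's branch passes to Valentina's issue by representation.
The 1/5 is divided into 2 equal shares of 1/10 among Alonso, Hugo.
Alonso is living and takes 1/10.
Hugo is living and takes 1/10.
Pilar predeceased; the 1/5 allotted to Pilar's branch passes to Pilar's issue by representation.
The 1/5 is divided into 3 equal shares of 1/15 among Soledad, Graciela, Lucia.
Soledad is living and takes 1/15.
Graciela is living and takes 1/15.
Lucia is living and takes 1/15.
Joaquin is living and takes 1/5.
Teodoro predeceased; the 1/5 allotted to Teodoro's branch passes to Teodoro's issue by representation.
The 1/5 is divided into 2 equal shares of 1/10 among Fernando, Ramiro.
Fernando is living and takes 1/10.
Ramiro predeceased; the 1/10 allotted to Ramiro's branch passes to Ramiro's issue by representation.
The 1/10 is divided into 2 equal shares of 1/20 among Catalina, Ximena.
Catalina predeceased; the 1/20 allotted to Catalina's branch passes to Catalina's issue by representation.
The 1/20 is divided into 2 equal shares of 1/40 among Ursula, Mateo.
Ursula is living and takes 1/40.
Mateo is living and takes 1/40.
Ximena is living and takes 1/20.
Ines is living and takes 1/5.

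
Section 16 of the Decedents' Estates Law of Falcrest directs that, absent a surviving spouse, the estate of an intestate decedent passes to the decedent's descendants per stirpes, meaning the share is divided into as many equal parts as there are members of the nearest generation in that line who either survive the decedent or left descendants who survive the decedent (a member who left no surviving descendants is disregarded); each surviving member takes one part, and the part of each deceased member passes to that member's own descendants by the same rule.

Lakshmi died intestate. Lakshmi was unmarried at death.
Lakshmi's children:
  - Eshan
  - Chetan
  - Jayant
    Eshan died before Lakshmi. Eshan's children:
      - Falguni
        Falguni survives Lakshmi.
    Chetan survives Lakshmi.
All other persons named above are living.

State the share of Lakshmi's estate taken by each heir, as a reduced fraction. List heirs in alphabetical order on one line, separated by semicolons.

There is no surviving spouse, so the entire estate passes to Lakshmi's descendants per stirpes.
The estate is divided into 3 equal shares of 1/3 among Eshan, Chetan, Jayant.
Eshan predeceased; the 1/3 allotted to Eshan's branch passes to Eshan's issue by representation.
Falguni is the sole taker at this level and receives the full 1/3.
Chetan is living and takes 1/3.
Jayant is living and takes 1/3.

Chetan 1/3; Falguni 1/3; Jayant 1/3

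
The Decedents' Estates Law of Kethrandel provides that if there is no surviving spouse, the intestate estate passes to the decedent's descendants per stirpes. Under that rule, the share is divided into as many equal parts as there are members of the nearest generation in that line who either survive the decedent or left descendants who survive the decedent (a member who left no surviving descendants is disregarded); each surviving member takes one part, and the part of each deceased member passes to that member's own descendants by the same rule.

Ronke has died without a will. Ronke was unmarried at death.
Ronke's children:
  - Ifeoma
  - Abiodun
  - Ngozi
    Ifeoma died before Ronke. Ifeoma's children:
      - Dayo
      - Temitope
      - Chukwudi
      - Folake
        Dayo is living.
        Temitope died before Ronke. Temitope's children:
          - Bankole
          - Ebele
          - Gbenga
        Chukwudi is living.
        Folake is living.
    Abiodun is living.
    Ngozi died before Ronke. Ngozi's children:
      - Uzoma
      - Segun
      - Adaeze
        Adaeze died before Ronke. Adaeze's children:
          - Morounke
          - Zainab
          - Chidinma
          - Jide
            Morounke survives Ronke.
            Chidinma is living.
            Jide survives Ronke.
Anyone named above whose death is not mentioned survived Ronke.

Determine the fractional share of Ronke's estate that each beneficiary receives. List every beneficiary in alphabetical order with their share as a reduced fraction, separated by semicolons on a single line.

Abiodun 1/3; Bankole 1/36; Chidinma 1/36; Chukwudi 1/12; Dayo 1/12; Ebele 1/36; Folake 1/12; Gbenga 1/36; Jide 1/36; Morounke 1/36; Segun 1/9; Uzoma 1/9; Zainab 1/36

There is no surviving spouse, so the entire estate passes to Ronke's descendants per stirpes.
The estate is divided into 3 equal shares of 1/3 among Ifeoma, Abiodun, Ngozi.
Ifeoma predeceased; the 1/3 allotted to Ifeoma's branch passes to Ifeoma's issue by representation.
The 1/3 is divided into 4 equal shares of 1/12 among Dayo, Temitope, Chukwudi, Folake.
Dayo is living and takes 1/12.
Temitope predeceased; the 1/12 allotted to Temitope's branch passes to Temitope's issue by representation.
The 1/12 is divided into 3 equal shares of 1/36 among Bankole, Ebele, Gbenga.
Bankole is living and takes 1/36.
Ebele is living and takes 1/36.
Gbenga is living and takes 1/36.
Chukwudi is living and takes 1/12.
Folake is living and takes 1/12.
Abiodun is living and takes 1/3.
Ngozi predeceased; the 1/3 allotted to Ngozi's branch passes to Ngozi's issue by representation.
The 1/3 is divided into 3 equal shares of 1/9 among Uzoma, Segun, Adaeze.
Uzoma is living and takes 1/9.
Segun is living and takes 1/9.
Adaeze predeceased; the 1/9 allotted to Adaeze's branch passes to Adaeze's issue by representation.
The 1/9 is divided into 4 equal shares of 1/36 among Morounke, Zainab, Chidinma, Jide.
Morounke is living and takes 1/36.
Zainab is living and takes 1/36.
Chidinma is living and takes 1/36.
Jide is living and takes 1/36.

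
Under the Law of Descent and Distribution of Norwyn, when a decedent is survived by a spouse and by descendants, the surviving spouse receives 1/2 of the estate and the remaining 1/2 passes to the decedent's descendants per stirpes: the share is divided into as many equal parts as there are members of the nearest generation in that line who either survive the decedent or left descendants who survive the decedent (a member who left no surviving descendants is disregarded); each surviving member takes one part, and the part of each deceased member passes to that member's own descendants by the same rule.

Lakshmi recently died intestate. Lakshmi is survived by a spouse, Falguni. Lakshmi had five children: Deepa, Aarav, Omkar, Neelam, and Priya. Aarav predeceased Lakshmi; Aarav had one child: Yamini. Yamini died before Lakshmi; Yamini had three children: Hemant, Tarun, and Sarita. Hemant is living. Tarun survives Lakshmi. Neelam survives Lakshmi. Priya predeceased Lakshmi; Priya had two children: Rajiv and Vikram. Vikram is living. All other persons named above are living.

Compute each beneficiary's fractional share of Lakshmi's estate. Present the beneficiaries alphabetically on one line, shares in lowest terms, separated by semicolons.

Deepa 1/10; Falguni 1/2; Hemant 1/30; Neelam 1/10; Omkar 1/10; Rajiv 1/20; Sarita 1/30; Tarun 1/30; Vikram 1/20

Falguni, as surviving spouse, takes 1/2.
The remaining 1/2 passes to Lakshmi's descendants per stirpes.
The 1/2 is divided into 5 equal shares of 1/10 among Deepa, Aarav, Omkar, Neelam, Priya.
Deepa is living and takes 1/10.
Aarav predeceased; the 1/10 allotted to Aarav's branch passes to Aarav's issue by representation.
Yamini's line is the sole branch at this level, so the full 1/10 passes to Yamini's issue by representation.
The 1/10 is divided into 3 equal shares of 1/30 among Hemant, Tarun, Sarita.
Hemant is living and takes 1/30.
Tarun is living and takes 1/30.
Sarita is living and takes 1/30.
Omkar is living and takes 1/10.
Neelam is living and takes 1/10.
Priya predeceased; the 1/10 allotted to Priya's branch passes to Priya's issue by representation.
The 1/10 is divided into 2 equal shares of 1/20 among Rajiv, Vikram.
Rajiv is living and takes 1/20.
Vikram is living and takes 1/20.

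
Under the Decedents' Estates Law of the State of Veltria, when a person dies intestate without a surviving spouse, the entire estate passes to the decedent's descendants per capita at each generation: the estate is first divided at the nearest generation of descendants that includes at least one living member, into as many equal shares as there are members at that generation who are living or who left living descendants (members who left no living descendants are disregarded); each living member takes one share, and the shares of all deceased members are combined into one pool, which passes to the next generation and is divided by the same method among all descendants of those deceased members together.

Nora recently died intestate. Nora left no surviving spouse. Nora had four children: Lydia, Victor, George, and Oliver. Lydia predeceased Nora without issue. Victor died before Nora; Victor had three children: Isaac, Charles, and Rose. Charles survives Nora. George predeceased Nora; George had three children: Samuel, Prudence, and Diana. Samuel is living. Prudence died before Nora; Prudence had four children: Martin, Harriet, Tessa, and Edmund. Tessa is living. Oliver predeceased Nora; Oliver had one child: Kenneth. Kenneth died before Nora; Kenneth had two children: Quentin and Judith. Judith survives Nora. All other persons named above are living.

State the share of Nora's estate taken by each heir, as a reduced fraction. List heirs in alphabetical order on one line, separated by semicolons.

There is no surviving spouse, so the entire estate passes to Nora's descendants per capita at each generation.
No one at generation 1 (Victor, George, Oliver) is living; moving to the next generation.
At generation 2 (Isaac, Charles, Rose, Samuel, Prudence, Diana, Kenneth) there are 7 shares of (1)/7 = 1/7 each.
Living: Isaac, Charles, Rose, Samuel, and Diana — each takes 1/7.
Deceased: Prudence and Kenneth. Their combined 2/7 is pooled and carried to generation 3.
At generation 3 (Martin, Harriet, Tessa, Edmund, Quentin, Judith) there are 6 shares of (2/7)/6 = 1/21 each.
Living: Martin, Harriet, Tessa, Edmund, Quentin, and Judith — each takes 1/21.

Charles 1/7; Diana 1/7; Edmund 1/21; Harriet 1/21; Isaac 1/7; Judith 1/21; Martin 1/21; Quentin 1/21; Rose 1/7; Samuel 1/7; Tessa 1/21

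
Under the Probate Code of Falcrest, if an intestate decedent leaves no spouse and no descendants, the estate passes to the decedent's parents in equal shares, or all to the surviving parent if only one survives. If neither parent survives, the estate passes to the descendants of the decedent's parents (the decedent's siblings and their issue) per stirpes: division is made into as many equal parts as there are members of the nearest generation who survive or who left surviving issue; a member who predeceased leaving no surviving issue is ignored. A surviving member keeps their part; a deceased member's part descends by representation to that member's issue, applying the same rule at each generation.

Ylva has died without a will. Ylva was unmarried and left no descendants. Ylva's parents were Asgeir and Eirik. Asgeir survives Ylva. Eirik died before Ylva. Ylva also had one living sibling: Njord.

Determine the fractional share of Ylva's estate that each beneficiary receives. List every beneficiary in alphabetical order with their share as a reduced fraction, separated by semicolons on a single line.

Only one parent, Asgeir, survives, so Asgeir takes the entire estate. The siblings take nothing because a surviving parent has priority.

Asgeir 1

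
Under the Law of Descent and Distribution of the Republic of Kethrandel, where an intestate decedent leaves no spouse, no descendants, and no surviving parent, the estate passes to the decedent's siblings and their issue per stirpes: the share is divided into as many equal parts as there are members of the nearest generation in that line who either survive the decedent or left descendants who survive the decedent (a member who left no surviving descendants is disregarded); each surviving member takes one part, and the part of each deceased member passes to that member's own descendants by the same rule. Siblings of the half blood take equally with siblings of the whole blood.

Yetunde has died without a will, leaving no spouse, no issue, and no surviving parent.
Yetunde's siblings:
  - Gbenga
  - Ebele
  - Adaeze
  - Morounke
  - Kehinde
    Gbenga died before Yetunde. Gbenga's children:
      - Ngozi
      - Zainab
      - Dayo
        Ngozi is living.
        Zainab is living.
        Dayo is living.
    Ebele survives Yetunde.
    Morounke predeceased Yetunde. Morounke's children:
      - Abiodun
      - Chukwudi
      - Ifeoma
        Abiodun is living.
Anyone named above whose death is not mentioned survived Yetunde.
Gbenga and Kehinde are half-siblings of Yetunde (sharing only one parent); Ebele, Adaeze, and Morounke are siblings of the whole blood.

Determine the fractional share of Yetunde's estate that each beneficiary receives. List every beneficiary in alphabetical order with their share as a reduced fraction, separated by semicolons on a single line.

Abiodun 1/15; Adaeze 1/5; Chukwudi 1/15; Dayo 1/15; Ebele 1/5; Ifeoma 1/15; Kehinde 1/5; Ngozi 1/15; Zainab 1/15

No spouse, descendants, or parent survives, so the estate passes to Yetunde's siblings per stirpes.
Half-blood and whole-blood siblings take equally under the stated rule.
The estate is divided into 5 equal shares of 1/5 among Gbenga, Ebele, Adaeze, Morounke, Kehinde.
Gbenga predeceased; the 1/5 allotted to Gbenga's branch passes to Gbenga's issue by representation.
The 1/5 is divided into 3 equal shares of 1/15 among Ngozi, Zainab, Dayo.
Ngozi is living and takes 1/15.
Zainab is living and takes 1/15.
Dayo is living and takes 1/15.
Ebele is living and takes 1/5.
Adaeze is living and takes 1/5.
Morounke predeceased; the 1/5 allotted to Morounke's branch passes to Morounke's issue by representation.
The 1/5 is divided into 3 equal shares of 1/15 among Abiodun, Chukwudi, Ifeoma.
Abiodun is living and takes 1/15.
Chukwudi is living and takes 1/15.
Ifeoma is living and takes 1/15.
Kehinde is living and takes 1/5.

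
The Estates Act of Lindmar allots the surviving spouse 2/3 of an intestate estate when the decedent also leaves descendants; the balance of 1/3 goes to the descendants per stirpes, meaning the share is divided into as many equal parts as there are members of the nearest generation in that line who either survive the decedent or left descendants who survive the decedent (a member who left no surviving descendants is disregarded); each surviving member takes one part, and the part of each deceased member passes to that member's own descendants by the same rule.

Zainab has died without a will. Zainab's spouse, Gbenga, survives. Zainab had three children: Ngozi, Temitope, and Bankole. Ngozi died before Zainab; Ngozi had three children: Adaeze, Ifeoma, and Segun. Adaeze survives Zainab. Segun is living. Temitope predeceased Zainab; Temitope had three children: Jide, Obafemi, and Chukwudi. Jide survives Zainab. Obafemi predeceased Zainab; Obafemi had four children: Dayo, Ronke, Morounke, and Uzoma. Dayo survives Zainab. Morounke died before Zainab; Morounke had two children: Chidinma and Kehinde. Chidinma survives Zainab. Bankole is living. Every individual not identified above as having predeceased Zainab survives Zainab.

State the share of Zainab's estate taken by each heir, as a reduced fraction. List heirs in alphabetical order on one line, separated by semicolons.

Gbenga, as surviving spouse, takes 2/3.
The remaining 1/3 passes to Zainab's descendants per stirpes.
The 1/3 is divided into 3 equal shares of 1/9 among Ngozi, Temitope, Bankole.
Ngozi predeceased; the 1/9 allotted to Ngozi's branch passes to Ngozi's issue by representation.
The 1/9 is divided into 3 equal shares of 1/27 among Adaeze, Ifeoma, Segun.
Adaeze is living and takes 1/27.
Ifeoma is living and takes 1/27.
Segun is living and takes 1/27.
Temitope predeceased; the 1/9 allotted to Temitope's branch passes to Temitope's issue by representation.
The 1/9 is divided into 3 equal shares of 1/27 among Jide, Obafemi, Chukwudi.
Jide is living and takes 1/27.
Obafemi predeceased; the 1/27 allotted to Obafemi's branch passes to Obafemi's issue by representation.
The 1/27 is divided into 4 equal shares of 1/108 among Dayo, Ronke, Morounke, Uzoma.
Dayo is living and takes 1/108.
Ronke is living and takes 1/108.
Morounke predeceased; the 1/108 allotted to Morounke's branch passes to Morounke's issue by representation.
The 1/108 is divided into 2 equal shares of 1/216 among Chidinma, Kehinde.
Chidinma is living and takes 1/216.
Kehinde is living and takes 1/216.
Uzoma is living and takes 1/108.
Chukwudi is living and takes 1/27.
Bankole is living and takes 1/9.

Adaeze 1/27; Bankole 1/9; Chidinma 1/216; Chukwudi 1/27; Dayo 1/108; Gbenga 2/3; Ifeoma 1/27; Jide 1/27; Kehinde 1/216; Ronke 1/108; Segun 1/27; Uzoma 1/108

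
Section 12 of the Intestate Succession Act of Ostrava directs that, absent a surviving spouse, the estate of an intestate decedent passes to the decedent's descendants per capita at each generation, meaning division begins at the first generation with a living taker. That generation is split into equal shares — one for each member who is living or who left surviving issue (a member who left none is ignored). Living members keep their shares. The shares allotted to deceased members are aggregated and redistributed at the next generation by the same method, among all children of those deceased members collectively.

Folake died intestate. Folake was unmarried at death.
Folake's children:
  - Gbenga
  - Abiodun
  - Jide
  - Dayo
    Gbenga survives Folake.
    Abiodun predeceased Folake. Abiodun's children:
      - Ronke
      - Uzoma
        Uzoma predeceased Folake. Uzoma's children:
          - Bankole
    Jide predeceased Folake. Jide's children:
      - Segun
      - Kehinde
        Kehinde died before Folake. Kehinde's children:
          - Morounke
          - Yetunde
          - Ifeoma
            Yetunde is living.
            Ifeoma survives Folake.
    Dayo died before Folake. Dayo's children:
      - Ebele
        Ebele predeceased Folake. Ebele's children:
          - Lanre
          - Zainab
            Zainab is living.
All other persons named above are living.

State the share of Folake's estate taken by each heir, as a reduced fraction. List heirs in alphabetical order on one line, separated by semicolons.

There is no surviving spouse, so the entire estate passes to Folake's descendants per capita at each generation.
At generation 1 (Gbenga, Abiodun, Jide, Dayo) there are 4 shares of (1)/4 = 1/4 each.
Living: Gbenga — each takes 1/4.
Deceased: Abiodun, Jide, and Dayo. Their combined 3/4 is pooled and carried to generation 2.
At generation 2 (Ronke, Uzoma, Segun, Kehinde, Ebele) there are 5 shares of (3/4)/5 = 3/20 each.
Living: Ronke and Segun — each takes 3/20.
Deceased: Uzoma, Kehinde, and Ebele. Their combined 9/20 is pooled and carried to generation 3.
At generation 3 (Bankole, Morounke, Yetunde, Ifeoma, Lanre, Zainab) there are 6 shares of (9/20)/6 = 3/40 each.
Living: Bankole, Morounke, Yetunde, Ifeoma, Lanre, and Zainab — each takes 3/40.

Bankole 3/40; Gbenga 1/4; Ifeoma 3/40; Lanre 3/40; Morounke 3/40; Ronke 3/20; Segun 3/20; Yetunde 3/40; Zainab 3/40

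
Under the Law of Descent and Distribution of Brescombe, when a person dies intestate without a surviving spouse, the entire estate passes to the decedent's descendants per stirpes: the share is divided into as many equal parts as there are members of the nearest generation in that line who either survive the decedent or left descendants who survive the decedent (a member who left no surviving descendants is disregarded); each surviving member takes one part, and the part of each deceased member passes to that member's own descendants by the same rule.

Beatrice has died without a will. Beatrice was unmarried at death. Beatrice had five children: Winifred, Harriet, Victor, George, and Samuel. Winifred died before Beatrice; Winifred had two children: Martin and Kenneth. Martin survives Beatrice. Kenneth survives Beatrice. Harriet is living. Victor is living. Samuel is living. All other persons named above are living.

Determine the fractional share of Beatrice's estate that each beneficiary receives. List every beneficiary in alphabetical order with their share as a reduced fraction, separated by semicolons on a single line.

There is no surviving spouse, so the entire estate passes to Beatrice's descendants per stirpes.
The estate is divided into 5 equal shares of 1/5 among Winifred, Harriet, Victor, George, Samuel.
Winifred predeceased; the 1/5 allotted to Winifred's branch passes to Winifred's issue by representation.
The 1/5 is divided into 2 equal shares of 1/10 among Martin, Kenneth.
Martin is living and takes 1/10.
Kenneth is living and takes 1/10.
Harriet is living and takes 1/5.
Victor is living and takes 1/5.
George is living and takes 1/5.
Samuel is living and takes 1/5.

George 1/5; Harriet 1/5; Kenneth 1/10; Martin 1/10; Samuel 1/5; Victor 1/5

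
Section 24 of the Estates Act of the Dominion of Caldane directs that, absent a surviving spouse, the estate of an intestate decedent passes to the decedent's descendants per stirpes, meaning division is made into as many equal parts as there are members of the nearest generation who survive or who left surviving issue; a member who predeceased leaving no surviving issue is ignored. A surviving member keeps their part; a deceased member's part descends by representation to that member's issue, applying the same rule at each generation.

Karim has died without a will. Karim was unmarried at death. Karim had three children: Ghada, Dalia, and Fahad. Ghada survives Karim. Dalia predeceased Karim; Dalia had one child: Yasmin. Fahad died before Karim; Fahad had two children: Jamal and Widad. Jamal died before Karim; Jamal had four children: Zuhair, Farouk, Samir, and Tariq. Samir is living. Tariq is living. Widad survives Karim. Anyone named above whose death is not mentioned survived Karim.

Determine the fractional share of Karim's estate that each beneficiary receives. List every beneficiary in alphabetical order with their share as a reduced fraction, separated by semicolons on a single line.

There is no surviving spouse, so the entire estate passes to Karim's descendants per stirpes.
The estate is divided into 3 equal shares of 1/3 among Ghada, Dalia, Fahad.
Ghada is living and takes 1/3.
Dalia predeceased; the 1/3 allotted to Dalia's branch passes to Dalia's issue by representation.
Yasmin is the sole taker at this level and receives the full 1/3.
Fahad predeceased; the 1/3 allotted to Fahad's branch passes to Fahad's issue by representation.
The 1/3 is divided into 2 equal shares of 1/6 among Jamal, Widad.
Jamal predeceased; the 1/6 allotted to Jamal's branch passes to Jamal's issue by representation.
The 1/6 is divided into 4 equal shares of 1/24 among Zuhair, Farouk, Samir, Tariq.
Zuhair is living and takes 1/24.
Farouk is living and takes 1/24.
Samir is living and takes 1/24.
Tariq is living and takes 1/24.
Widad is living and takes 1/6.

Farouk 1/24; Ghada 1/3; Samir 1/24; Tariq 1/24; Widad 1/6; Yasmin 1/3; Zuhair 1/24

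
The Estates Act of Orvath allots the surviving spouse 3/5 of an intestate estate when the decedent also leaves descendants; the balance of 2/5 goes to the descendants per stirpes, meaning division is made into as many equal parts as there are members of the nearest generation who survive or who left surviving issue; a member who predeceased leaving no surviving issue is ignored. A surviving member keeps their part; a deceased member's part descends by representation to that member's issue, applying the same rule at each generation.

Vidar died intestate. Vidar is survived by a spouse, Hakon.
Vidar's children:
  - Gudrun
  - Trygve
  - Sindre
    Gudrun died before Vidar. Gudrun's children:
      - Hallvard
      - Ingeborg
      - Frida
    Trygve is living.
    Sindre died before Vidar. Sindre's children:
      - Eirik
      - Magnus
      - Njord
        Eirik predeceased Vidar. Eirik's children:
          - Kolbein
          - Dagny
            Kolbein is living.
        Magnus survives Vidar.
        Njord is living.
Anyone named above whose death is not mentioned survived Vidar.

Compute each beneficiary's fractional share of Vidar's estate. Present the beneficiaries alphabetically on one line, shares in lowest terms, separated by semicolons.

Dagny 1/45; Frida 2/45; Hakon 3/5; Hallvard 2/45; Ingeborg 2/45; Kolbein 1/45; Magnus 2/45; Njord 2/45; Trygve 2/15

Hakon, as surviving spouse, takes 3/5.
The remaining 2/5 passes to Vidar's descendants per stirpes.
The 2/5 is divided into 3 equal shares of 2/15 among Gudrun, Trygve, Sindre.
Gudrun predeceased; the 2/15 allotted to Gudrun's branch passes to Gudrun's issue by representation.
The 2/15 is divided into 3 equal shares of 2/45 among Hallvard, Ingeborg, Frida.
Hallvard is living and takes 2/45.
Ingeborg is living and takes 2/45.
Frida is living and takes 2/45.
Trygve is living and takes 2/15.
Sindre predeceased; the 2/15 allotted to Sindre's branch passes to Sindre's issue by representation.
The 2/15 is divided into 3 equal shares of 2/45 among Eirik, Magnus, Njord.
Eirik predeceased; the 2/45 allotted to Eirik's branch passes to Eirik's issue by representation.
The 2/45 is divided into 2 equal shares of 1/45 among Kolbein, Dagny.
Kolbein is living and takes 1/45.
Dagny is living and takes 1/45.
Magnus is living and takes 2/45.
Njord is living and takes 2/45.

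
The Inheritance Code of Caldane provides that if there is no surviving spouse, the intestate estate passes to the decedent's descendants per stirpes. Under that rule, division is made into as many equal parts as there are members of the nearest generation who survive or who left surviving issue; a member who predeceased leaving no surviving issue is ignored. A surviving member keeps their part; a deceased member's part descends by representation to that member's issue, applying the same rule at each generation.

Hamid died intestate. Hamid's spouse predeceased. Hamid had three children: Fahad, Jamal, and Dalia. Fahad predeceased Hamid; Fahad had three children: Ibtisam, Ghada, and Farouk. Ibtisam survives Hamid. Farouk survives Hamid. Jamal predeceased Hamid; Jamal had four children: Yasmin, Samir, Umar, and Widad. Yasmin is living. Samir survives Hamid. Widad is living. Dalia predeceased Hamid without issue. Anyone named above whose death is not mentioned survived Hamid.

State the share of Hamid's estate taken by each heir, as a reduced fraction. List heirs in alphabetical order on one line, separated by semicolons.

There is no surviving spouse, so the entire estate passes to Hamid's descendants per stirpes.
Dalia left no surviving issue, so that branch lapses and is disregarded.
The estate is divided into 2 equal shares of 1/2 among Fahad, Jamal.
Fahad predeceased; the 1/2 allotted to Fahad's branch passes to Fahad's issue by representation.
The 1/2 is divided into 3 equal shares of 1/6 among Ibtisam, Ghada, Farouk.
Ibtisam is living and takes 1/6.
Ghada is living and takes 1/6.
Farouk is living and takes 1/6.
Jamal predeceased; the 1/2 allotted to Jamal's branch passes to Jamal's issue by representation.
The 1/2 is divided into 4 equal shares of 1/8 among Yasmin, Samir, Umar, Widad.
Yasmin is living and takes 1/8.
Samir is living and takes 1/8.
Umar is living and takes 1/8.
Widad is living and takes 1/8.

Farouk 1/6; Ghada 1/6; Ibtisam 1/6; Samir 1/8; Umar 1/8; Widad 1/8; Yasmin 1/8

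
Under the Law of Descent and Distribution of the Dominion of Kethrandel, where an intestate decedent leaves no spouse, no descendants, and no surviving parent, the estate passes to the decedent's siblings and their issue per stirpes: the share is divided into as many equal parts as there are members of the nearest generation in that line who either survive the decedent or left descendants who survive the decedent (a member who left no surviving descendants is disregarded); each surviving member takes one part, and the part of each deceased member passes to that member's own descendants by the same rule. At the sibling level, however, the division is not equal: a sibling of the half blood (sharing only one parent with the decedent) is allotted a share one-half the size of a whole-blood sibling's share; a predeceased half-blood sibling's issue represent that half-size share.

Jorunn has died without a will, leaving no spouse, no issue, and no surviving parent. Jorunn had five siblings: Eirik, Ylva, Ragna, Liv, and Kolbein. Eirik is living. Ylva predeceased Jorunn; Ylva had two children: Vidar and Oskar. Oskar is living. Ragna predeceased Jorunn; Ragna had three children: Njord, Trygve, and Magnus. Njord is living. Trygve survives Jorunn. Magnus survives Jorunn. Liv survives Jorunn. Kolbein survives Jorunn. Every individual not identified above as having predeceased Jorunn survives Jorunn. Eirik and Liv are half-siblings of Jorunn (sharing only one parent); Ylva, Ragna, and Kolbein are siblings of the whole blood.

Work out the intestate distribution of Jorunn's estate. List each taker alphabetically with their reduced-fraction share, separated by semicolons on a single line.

Eirik 1/8; Kolbein 1/4; Liv 1/8; Magnus 1/12; Njord 1/12; Oskar 1/8; Trygve 1/12; Vidar 1/8

No spouse, descendants, or parent survives, so the estate passes to Jorunn's siblings per stirpes.
Half-blood siblings count for one-half the weight of whole-blood siblings at the initial division.
Dividing 1 in proportion to weights (total weight 4): Eirik (weight 1/2) → 1/8; Ylva (weight 1) → 1/4; Ragna (weight 1) → 1/4; Liv (weight 1/2) → 1/8; Kolbein (weight 1) → 1/4.
Eirik is living and takes 1/8.
Ylva predeceased; the 1/4 allotted to Ylva's branch passes to Ylva's issue by representation.
The 1/4 is divided into 2 equal shares of 1/8 among Vidar, Oskar.
Vidar is living and takes 1/8.
Oskar is living and takes 1/8.
Ragna predeceased; the 1/4 allotted to Ragna's branch passes to Ragna's issue by representation.
The 1/4 is divided into 3 equal shares of 1/12 among Njord, Trygve, Magnus.
Njord is living and takes 1/12.
Trygve is living and takes 1/12.
Magnus is living and takes 1/12.
Liv is living and takes 1/8.
Kolbein is living and takes 1/4.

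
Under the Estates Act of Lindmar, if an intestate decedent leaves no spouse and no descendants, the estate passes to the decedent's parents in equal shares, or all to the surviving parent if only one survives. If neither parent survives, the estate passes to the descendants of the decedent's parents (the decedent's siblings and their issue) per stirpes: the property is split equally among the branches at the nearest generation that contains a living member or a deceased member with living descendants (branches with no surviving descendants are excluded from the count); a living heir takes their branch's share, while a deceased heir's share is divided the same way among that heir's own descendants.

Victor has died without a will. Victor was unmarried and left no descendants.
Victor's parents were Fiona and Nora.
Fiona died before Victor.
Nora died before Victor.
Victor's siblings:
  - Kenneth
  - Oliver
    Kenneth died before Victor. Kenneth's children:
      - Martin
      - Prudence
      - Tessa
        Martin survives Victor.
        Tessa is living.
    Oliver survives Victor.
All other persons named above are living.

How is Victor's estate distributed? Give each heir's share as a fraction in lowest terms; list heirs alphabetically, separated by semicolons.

Martin 1/6; Oliver 1/2; Prudence 1/6; Tessa 1/6

Neither parent survives and there are no descendants, so the estate passes to Victor's siblings and their issue per stirpes.
The estate is divided into 2 equal shares of 1/2 among Kenneth, Oliver.
Kenneth predeceased; the 1/2 allotted to Kenneth's branch passes to Kenneth's issue by representation.
The 1/2 is divided into 3 equal shares of 1/6 among Martin, Prudence, Tessa.
Martin is living and takes 1/6.
Prudence is living and takes 1/6.
Tessa is living and takes 1/6.
Oliver is living and takes 1/2.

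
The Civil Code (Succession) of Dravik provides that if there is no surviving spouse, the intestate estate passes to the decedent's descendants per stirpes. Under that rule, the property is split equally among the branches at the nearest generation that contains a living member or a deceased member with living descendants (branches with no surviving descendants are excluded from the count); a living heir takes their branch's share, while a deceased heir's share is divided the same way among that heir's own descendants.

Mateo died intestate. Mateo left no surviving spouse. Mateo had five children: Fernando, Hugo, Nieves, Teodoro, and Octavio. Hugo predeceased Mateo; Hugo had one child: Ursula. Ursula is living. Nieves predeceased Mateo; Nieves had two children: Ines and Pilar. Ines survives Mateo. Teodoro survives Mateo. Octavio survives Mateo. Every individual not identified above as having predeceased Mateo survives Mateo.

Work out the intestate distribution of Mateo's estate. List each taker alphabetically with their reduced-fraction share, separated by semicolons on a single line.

There is no surviving spouse, so the entire estate passes to Mateo's descendants per stirpes.
The estate is divided into 5 equal shares of 1/5 among Fernando, Hugo, Nieves, Teodoro, Octavio.
Fernando is living and takes 1/5.
Hugo predeceased; the 1/5 allotted to Hugo's branch passes to Hugo's issue by representation.
Ursula is the sole taker at this level and receives the full 1/5.
Nieves predeceased; the 1/5 allotted to Nieves's branch passes to Nieves's issue by representation.
The 1/5 is divided into 2 equal shares of 1/10 among Ines, Pilar.
Ines is living and takes 1/10.
Pilar is living and takes 1/10.
Teodoro is living and takes 1/5.
Octavio is living and takes 1/5.

Fernando 1/5; Ines 1/10; Octavio 1/5; Pilar 1/10; Teodoro 1/5; Ursula 1/5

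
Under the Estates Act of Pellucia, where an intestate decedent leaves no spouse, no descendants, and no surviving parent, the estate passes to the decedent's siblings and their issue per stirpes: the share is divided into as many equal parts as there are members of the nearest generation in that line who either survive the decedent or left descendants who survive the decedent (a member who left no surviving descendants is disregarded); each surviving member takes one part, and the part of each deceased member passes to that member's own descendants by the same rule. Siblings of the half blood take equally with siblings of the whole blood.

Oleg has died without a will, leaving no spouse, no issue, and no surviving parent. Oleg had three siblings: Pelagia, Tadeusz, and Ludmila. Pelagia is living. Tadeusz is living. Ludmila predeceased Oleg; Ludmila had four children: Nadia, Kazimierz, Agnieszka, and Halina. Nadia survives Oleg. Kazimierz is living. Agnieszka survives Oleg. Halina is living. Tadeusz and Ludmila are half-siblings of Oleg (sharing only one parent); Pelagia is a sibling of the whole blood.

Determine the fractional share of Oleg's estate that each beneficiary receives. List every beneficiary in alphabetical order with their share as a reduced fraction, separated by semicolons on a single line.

No spouse, descendants, or parent survives, so the estate passes to Oleg's siblings per stirpes.
Half-blood and whole-blood siblings take equally under the stated rule.
The estate is divided into 3 equal shares of 1/3 among Pelagia, Tadeusz, Ludmila.
Pelagia is living and takes 1/3.
Tadeusz is living and takes 1/3.
Ludmila predeceased; the 1/3 allotted to Ludmila's branch passes to Ludmila's issue by representation.
The 1/3 is divided into 4 equal shares of 1/12 among Nadia, Kazimierz, Agnieszka, Halina.
Nadia is living and takes 1/12.
Kazimierz is living and takes 1/12.
Agnieszka is living and takes 1/12.
Halina is living and takes 1/12.

Agnieszka 1/12; Halina 1/12; Kazimierz 1/12; Nadia 1/12; Pelagia 1/3; Tadeusz 1/3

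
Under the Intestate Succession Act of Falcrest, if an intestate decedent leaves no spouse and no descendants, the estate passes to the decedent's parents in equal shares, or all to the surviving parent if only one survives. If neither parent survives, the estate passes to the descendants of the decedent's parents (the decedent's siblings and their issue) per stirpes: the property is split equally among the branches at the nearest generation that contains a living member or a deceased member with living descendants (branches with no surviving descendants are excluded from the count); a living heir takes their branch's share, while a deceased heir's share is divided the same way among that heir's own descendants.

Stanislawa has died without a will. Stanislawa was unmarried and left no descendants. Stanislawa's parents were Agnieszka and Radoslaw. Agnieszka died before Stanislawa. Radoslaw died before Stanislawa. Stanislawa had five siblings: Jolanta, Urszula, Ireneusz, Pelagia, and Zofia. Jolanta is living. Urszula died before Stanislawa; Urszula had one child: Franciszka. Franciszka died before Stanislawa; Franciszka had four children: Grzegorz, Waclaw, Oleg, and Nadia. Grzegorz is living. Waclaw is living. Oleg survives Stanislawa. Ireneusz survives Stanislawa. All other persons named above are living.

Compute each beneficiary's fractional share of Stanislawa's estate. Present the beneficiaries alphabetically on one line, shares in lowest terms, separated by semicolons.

Neither parent survives and there are no descendants, so the estate passes to Stanislawa's siblings and their issue per stirpes.
The estate is divided into 5 equal shares of 1/5 among Jolanta, Urszula, Ireneusz, Pelagia, Zofia.
Jolanta is living and takes 1/5.
Urszula predeceased; the 1/5 allotted to Urszula's branch passes to Urszula's issue by representation.
Franciszka's line is the sole branch at this level, so the full 1/5 passes to Franciszka's issue by representation.
The 1/5 is divided into 4 equal shares of 1/20 among Grzegorz, Waclaw, Oleg, Nadia.
Grzegorz is living and takes 1/20.
Waclaw is living and takes 1/20.
Oleg is living and takes 1/20.
Nadia is living and takes 1/20.
Ireneusz is living and takes 1/5.
Pelagia is living and takes 1/5.
Zofia is living and takes 1/5.

Grzegorz 1/20; Ireneusz 1/5; Jolanta 1/5; Nadia 1/20; Oleg 1/20; Pelagia 1/5; Waclaw 1/20; Zofia 1/5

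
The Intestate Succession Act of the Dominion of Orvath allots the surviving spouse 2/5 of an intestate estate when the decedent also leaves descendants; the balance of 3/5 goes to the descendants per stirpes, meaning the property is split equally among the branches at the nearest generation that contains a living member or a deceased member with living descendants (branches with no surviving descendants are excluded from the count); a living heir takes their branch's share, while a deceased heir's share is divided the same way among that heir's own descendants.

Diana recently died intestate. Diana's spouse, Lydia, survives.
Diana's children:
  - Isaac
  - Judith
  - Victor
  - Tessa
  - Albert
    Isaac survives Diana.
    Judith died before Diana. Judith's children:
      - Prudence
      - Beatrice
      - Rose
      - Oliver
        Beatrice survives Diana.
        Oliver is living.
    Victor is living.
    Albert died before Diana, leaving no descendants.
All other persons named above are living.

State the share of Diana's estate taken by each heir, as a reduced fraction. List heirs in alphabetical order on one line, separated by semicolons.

Lydia, as surviving spouse, takes 2/5.
The remaining 3/5 passes to Diana's descendants per stirpes.
Albert left no surviving issue, so that branch lapses and is disregarded.
The 3/5 is divided into 4 equal shares of 3/20 among Isaac, Judith, Victor, Tessa.
Isaac is living and takes 3/20.
Judith predeceased; the 3/20 allotted to Judith's branch passes to Judith's issue by representation.
The 3/20 is divided into 4 equal shares of 3/80 among Prudence, Beatrice, Rose, Oliver.
Prudence is living and takes 3/80.
Beatrice is living and takes 3/80.
Rose is living and takes 3/80.
Oliver is living and takes 3/80.
Victor is living and takes 3/20.
Tessa is living and takes 3/20.

Beatrice 3/80; Isaac 3/20; Lydia 2/5; Oliver 3/80; Prudence 3/80; Rose 3/80; Tessa 3/20; Victor 3/20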